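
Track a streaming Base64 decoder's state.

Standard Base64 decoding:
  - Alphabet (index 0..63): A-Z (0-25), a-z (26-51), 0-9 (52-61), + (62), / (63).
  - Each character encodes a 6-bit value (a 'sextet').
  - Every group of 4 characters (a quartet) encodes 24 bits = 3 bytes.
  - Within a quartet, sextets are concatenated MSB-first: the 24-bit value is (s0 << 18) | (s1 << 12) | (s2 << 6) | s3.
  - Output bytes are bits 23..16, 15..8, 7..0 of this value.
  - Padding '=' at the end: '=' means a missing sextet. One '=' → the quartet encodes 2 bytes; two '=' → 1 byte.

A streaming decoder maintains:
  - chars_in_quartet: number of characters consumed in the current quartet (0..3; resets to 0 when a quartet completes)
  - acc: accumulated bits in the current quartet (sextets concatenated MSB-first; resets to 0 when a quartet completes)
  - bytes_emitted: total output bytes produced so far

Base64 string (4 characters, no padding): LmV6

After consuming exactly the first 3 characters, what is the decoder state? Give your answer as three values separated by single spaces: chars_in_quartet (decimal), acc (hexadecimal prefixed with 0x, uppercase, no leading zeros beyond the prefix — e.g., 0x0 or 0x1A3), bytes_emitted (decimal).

After char 0 ('L'=11): chars_in_quartet=1 acc=0xB bytes_emitted=0
After char 1 ('m'=38): chars_in_quartet=2 acc=0x2E6 bytes_emitted=0
After char 2 ('V'=21): chars_in_quartet=3 acc=0xB995 bytes_emitted=0

Answer: 3 0xB995 0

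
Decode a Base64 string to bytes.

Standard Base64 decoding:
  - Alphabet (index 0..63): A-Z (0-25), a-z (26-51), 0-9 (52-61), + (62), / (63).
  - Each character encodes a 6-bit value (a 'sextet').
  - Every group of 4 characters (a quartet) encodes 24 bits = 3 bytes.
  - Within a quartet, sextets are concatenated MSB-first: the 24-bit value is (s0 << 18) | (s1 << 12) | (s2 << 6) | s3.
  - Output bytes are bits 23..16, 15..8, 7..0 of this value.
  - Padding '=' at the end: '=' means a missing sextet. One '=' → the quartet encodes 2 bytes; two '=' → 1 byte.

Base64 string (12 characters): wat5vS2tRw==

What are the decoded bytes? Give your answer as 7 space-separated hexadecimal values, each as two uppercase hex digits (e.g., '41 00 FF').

After char 0 ('w'=48): chars_in_quartet=1 acc=0x30 bytes_emitted=0
After char 1 ('a'=26): chars_in_quartet=2 acc=0xC1A bytes_emitted=0
After char 2 ('t'=45): chars_in_quartet=3 acc=0x306AD bytes_emitted=0
After char 3 ('5'=57): chars_in_quartet=4 acc=0xC1AB79 -> emit C1 AB 79, reset; bytes_emitted=3
After char 4 ('v'=47): chars_in_quartet=1 acc=0x2F bytes_emitted=3
After char 5 ('S'=18): chars_in_quartet=2 acc=0xBD2 bytes_emitted=3
After char 6 ('2'=54): chars_in_quartet=3 acc=0x2F4B6 bytes_emitted=3
After char 7 ('t'=45): chars_in_quartet=4 acc=0xBD2DAD -> emit BD 2D AD, reset; bytes_emitted=6
After char 8 ('R'=17): chars_in_quartet=1 acc=0x11 bytes_emitted=6
After char 9 ('w'=48): chars_in_quartet=2 acc=0x470 bytes_emitted=6
Padding '==': partial quartet acc=0x470 -> emit 47; bytes_emitted=7

Answer: C1 AB 79 BD 2D AD 47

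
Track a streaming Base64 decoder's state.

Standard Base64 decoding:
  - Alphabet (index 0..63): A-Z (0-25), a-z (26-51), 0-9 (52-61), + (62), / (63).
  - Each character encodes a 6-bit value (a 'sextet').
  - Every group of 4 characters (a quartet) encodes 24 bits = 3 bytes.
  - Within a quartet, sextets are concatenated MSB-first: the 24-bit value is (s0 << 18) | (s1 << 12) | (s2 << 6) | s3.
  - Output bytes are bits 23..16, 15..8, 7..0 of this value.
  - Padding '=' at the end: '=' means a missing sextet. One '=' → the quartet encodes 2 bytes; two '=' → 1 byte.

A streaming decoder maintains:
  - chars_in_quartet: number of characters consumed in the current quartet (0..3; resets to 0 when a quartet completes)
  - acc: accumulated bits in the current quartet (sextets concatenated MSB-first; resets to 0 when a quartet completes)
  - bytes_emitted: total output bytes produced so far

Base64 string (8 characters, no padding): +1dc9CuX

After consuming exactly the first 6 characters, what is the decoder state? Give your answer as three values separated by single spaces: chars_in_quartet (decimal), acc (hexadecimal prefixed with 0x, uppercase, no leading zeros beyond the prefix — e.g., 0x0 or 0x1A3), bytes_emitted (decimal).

After char 0 ('+'=62): chars_in_quartet=1 acc=0x3E bytes_emitted=0
After char 1 ('1'=53): chars_in_quartet=2 acc=0xFB5 bytes_emitted=0
After char 2 ('d'=29): chars_in_quartet=3 acc=0x3ED5D bytes_emitted=0
After char 3 ('c'=28): chars_in_quartet=4 acc=0xFB575C -> emit FB 57 5C, reset; bytes_emitted=3
After char 4 ('9'=61): chars_in_quartet=1 acc=0x3D bytes_emitted=3
After char 5 ('C'=2): chars_in_quartet=2 acc=0xF42 bytes_emitted=3

Answer: 2 0xF42 3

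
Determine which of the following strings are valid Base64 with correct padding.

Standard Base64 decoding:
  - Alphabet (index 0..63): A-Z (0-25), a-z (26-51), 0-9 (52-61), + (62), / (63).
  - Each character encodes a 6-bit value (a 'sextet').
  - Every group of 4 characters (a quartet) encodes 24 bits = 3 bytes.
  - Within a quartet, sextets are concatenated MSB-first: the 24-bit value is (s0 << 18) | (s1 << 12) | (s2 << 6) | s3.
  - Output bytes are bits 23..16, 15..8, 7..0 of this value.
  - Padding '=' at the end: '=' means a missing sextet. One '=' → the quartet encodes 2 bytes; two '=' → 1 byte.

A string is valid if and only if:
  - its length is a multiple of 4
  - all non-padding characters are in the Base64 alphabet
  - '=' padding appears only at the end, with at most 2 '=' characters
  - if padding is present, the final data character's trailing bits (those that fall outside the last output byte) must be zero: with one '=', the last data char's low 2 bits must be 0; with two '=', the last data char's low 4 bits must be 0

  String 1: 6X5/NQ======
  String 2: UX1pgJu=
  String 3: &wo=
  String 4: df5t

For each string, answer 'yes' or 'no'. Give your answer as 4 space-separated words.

Answer: no no no yes

Derivation:
String 1: '6X5/NQ======' → invalid (6 pad chars (max 2))
String 2: 'UX1pgJu=' → invalid (bad trailing bits)
String 3: '&wo=' → invalid (bad char(s): ['&'])
String 4: 'df5t' → valid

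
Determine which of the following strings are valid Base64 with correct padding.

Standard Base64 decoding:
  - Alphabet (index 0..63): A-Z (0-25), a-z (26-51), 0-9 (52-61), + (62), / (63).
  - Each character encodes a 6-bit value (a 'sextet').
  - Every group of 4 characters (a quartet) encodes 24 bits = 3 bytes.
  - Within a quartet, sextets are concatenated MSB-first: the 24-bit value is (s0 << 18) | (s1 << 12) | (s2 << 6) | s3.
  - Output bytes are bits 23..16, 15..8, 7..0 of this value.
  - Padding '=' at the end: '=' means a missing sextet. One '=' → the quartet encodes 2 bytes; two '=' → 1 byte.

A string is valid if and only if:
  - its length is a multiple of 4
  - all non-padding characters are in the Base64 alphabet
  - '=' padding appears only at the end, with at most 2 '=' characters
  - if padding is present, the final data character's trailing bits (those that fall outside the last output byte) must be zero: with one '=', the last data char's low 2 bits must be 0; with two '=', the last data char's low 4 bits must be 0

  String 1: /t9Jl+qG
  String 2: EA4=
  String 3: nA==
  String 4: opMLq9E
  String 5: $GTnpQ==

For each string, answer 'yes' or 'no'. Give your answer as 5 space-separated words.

Answer: yes yes yes no no

Derivation:
String 1: '/t9Jl+qG' → valid
String 2: 'EA4=' → valid
String 3: 'nA==' → valid
String 4: 'opMLq9E' → invalid (len=7 not mult of 4)
String 5: '$GTnpQ==' → invalid (bad char(s): ['$'])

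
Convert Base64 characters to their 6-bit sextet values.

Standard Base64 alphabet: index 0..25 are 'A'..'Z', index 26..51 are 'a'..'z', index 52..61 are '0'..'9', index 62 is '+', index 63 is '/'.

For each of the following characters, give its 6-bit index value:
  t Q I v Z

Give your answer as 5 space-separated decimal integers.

't': a..z range, 26 + ord('t') − ord('a') = 45
'Q': A..Z range, ord('Q') − ord('A') = 16
'I': A..Z range, ord('I') − ord('A') = 8
'v': a..z range, 26 + ord('v') − ord('a') = 47
'Z': A..Z range, ord('Z') − ord('A') = 25

Answer: 45 16 8 47 25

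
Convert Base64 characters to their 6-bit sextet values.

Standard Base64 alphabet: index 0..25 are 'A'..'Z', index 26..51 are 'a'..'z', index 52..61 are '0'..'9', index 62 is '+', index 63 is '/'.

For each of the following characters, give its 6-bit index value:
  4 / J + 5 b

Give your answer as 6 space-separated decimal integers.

Answer: 56 63 9 62 57 27

Derivation:
'4': 0..9 range, 52 + ord('4') − ord('0') = 56
'/': index 63
'J': A..Z range, ord('J') − ord('A') = 9
'+': index 62
'5': 0..9 range, 52 + ord('5') − ord('0') = 57
'b': a..z range, 26 + ord('b') − ord('a') = 27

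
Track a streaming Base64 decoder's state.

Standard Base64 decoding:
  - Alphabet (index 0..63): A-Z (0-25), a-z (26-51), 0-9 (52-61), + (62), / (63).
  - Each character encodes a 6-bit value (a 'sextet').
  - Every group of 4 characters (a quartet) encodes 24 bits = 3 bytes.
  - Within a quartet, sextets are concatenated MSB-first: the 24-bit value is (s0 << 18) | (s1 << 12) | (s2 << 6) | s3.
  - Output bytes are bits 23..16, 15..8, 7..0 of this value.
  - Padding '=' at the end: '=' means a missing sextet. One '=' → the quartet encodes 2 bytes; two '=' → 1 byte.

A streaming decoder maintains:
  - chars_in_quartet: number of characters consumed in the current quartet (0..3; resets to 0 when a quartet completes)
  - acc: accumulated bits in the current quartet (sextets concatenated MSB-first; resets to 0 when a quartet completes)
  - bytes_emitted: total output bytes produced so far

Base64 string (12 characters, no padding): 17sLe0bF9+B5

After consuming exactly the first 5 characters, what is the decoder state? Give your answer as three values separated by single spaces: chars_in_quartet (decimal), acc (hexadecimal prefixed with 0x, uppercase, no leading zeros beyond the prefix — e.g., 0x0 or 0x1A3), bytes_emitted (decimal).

After char 0 ('1'=53): chars_in_quartet=1 acc=0x35 bytes_emitted=0
After char 1 ('7'=59): chars_in_quartet=2 acc=0xD7B bytes_emitted=0
After char 2 ('s'=44): chars_in_quartet=3 acc=0x35EEC bytes_emitted=0
After char 3 ('L'=11): chars_in_quartet=4 acc=0xD7BB0B -> emit D7 BB 0B, reset; bytes_emitted=3
After char 4 ('e'=30): chars_in_quartet=1 acc=0x1E bytes_emitted=3

Answer: 1 0x1E 3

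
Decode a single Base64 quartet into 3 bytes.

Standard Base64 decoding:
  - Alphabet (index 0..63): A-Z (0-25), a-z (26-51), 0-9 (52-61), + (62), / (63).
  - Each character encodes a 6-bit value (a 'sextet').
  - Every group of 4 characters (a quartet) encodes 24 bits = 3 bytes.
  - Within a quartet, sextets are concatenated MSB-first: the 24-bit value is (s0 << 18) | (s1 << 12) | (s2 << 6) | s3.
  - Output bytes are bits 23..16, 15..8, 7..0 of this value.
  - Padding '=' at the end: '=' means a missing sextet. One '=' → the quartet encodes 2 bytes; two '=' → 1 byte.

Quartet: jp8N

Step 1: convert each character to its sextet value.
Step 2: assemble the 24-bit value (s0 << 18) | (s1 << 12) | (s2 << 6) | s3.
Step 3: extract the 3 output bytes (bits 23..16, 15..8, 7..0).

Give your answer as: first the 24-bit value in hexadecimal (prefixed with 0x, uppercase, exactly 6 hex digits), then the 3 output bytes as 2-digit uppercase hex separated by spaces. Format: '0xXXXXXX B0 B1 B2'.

Sextets: j=35, p=41, 8=60, N=13
24-bit: (35<<18) | (41<<12) | (60<<6) | 13
      = 0x8C0000 | 0x029000 | 0x000F00 | 0x00000D
      = 0x8E9F0D
Bytes: (v>>16)&0xFF=8E, (v>>8)&0xFF=9F, v&0xFF=0D

Answer: 0x8E9F0D 8E 9F 0D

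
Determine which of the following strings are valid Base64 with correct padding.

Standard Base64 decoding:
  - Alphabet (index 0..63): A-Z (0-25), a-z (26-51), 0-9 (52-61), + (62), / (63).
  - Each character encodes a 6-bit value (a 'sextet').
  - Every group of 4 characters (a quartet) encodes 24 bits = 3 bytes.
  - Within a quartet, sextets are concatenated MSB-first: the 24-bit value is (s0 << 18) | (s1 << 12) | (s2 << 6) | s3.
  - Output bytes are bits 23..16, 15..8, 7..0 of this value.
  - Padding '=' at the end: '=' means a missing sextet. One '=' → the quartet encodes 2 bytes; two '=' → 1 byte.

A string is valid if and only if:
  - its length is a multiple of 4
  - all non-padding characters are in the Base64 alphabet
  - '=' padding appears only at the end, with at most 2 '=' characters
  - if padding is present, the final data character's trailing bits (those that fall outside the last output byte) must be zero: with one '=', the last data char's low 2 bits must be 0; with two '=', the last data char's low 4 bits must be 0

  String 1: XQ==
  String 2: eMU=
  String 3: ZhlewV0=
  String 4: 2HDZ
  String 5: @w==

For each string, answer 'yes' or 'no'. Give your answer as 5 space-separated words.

Answer: yes yes yes yes no

Derivation:
String 1: 'XQ==' → valid
String 2: 'eMU=' → valid
String 3: 'ZhlewV0=' → valid
String 4: '2HDZ' → valid
String 5: '@w==' → invalid (bad char(s): ['@'])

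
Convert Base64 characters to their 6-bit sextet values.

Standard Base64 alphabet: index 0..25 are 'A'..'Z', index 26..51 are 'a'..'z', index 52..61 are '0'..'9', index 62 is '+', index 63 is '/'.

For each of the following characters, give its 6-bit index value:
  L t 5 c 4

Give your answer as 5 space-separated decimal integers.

Answer: 11 45 57 28 56

Derivation:
'L': A..Z range, ord('L') − ord('A') = 11
't': a..z range, 26 + ord('t') − ord('a') = 45
'5': 0..9 range, 52 + ord('5') − ord('0') = 57
'c': a..z range, 26 + ord('c') − ord('a') = 28
'4': 0..9 range, 52 + ord('4') − ord('0') = 56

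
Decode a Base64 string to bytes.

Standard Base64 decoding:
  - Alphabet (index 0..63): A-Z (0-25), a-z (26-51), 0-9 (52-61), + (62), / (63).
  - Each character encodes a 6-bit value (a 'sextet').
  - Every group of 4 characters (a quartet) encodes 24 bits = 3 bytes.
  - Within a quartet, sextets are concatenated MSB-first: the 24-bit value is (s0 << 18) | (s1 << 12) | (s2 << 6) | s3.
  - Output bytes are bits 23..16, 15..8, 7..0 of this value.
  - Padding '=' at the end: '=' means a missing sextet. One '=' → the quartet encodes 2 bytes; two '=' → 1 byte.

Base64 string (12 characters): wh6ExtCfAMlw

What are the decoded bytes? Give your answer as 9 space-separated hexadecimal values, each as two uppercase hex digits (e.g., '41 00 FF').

Answer: C2 1E 84 C6 D0 9F 00 C9 70

Derivation:
After char 0 ('w'=48): chars_in_quartet=1 acc=0x30 bytes_emitted=0
After char 1 ('h'=33): chars_in_quartet=2 acc=0xC21 bytes_emitted=0
After char 2 ('6'=58): chars_in_quartet=3 acc=0x3087A bytes_emitted=0
After char 3 ('E'=4): chars_in_quartet=4 acc=0xC21E84 -> emit C2 1E 84, reset; bytes_emitted=3
After char 4 ('x'=49): chars_in_quartet=1 acc=0x31 bytes_emitted=3
After char 5 ('t'=45): chars_in_quartet=2 acc=0xC6D bytes_emitted=3
After char 6 ('C'=2): chars_in_quartet=3 acc=0x31B42 bytes_emitted=3
After char 7 ('f'=31): chars_in_quartet=4 acc=0xC6D09F -> emit C6 D0 9F, reset; bytes_emitted=6
After char 8 ('A'=0): chars_in_quartet=1 acc=0x0 bytes_emitted=6
After char 9 ('M'=12): chars_in_quartet=2 acc=0xC bytes_emitted=6
After char 10 ('l'=37): chars_in_quartet=3 acc=0x325 bytes_emitted=6
After char 11 ('w'=48): chars_in_quartet=4 acc=0xC970 -> emit 00 C9 70, reset; bytes_emitted=9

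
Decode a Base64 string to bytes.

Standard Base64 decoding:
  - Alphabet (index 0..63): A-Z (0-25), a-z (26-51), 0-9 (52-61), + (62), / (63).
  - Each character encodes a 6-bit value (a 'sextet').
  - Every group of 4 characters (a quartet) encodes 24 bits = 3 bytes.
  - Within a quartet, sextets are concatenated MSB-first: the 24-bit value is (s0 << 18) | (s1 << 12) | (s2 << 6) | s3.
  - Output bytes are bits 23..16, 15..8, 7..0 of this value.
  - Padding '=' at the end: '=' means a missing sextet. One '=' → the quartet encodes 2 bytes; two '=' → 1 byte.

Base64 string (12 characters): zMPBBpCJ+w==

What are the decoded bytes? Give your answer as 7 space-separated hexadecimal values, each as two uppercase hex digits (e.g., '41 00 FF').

Answer: CC C3 C1 06 90 89 FB

Derivation:
After char 0 ('z'=51): chars_in_quartet=1 acc=0x33 bytes_emitted=0
After char 1 ('M'=12): chars_in_quartet=2 acc=0xCCC bytes_emitted=0
After char 2 ('P'=15): chars_in_quartet=3 acc=0x3330F bytes_emitted=0
After char 3 ('B'=1): chars_in_quartet=4 acc=0xCCC3C1 -> emit CC C3 C1, reset; bytes_emitted=3
After char 4 ('B'=1): chars_in_quartet=1 acc=0x1 bytes_emitted=3
After char 5 ('p'=41): chars_in_quartet=2 acc=0x69 bytes_emitted=3
After char 6 ('C'=2): chars_in_quartet=3 acc=0x1A42 bytes_emitted=3
After char 7 ('J'=9): chars_in_quartet=4 acc=0x69089 -> emit 06 90 89, reset; bytes_emitted=6
After char 8 ('+'=62): chars_in_quartet=1 acc=0x3E bytes_emitted=6
After char 9 ('w'=48): chars_in_quartet=2 acc=0xFB0 bytes_emitted=6
Padding '==': partial quartet acc=0xFB0 -> emit FB; bytes_emitted=7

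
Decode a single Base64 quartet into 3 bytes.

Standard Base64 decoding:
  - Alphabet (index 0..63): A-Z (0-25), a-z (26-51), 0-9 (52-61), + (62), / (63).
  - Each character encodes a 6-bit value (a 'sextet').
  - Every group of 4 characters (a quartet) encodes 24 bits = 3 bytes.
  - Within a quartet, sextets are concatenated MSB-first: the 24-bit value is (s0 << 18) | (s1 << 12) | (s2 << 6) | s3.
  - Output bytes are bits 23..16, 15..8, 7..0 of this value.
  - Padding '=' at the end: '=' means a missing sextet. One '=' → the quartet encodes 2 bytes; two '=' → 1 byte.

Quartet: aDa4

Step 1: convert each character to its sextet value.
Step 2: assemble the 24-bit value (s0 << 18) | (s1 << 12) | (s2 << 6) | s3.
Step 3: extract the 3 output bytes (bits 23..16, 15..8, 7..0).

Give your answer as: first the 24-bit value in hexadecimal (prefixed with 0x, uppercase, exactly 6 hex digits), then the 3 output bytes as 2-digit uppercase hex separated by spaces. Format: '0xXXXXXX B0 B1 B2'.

Sextets: a=26, D=3, a=26, 4=56
24-bit: (26<<18) | (3<<12) | (26<<6) | 56
      = 0x680000 | 0x003000 | 0x000680 | 0x000038
      = 0x6836B8
Bytes: (v>>16)&0xFF=68, (v>>8)&0xFF=36, v&0xFF=B8

Answer: 0x6836B8 68 36 B8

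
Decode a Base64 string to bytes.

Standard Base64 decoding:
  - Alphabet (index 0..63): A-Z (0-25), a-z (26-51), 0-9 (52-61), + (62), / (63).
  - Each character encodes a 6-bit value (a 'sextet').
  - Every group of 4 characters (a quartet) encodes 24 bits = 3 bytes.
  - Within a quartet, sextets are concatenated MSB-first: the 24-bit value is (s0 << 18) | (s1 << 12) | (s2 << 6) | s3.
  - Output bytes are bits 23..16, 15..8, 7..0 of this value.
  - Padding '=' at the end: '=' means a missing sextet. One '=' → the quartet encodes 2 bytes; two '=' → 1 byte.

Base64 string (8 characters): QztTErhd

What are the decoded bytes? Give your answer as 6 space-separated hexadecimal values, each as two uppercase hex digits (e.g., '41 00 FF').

After char 0 ('Q'=16): chars_in_quartet=1 acc=0x10 bytes_emitted=0
After char 1 ('z'=51): chars_in_quartet=2 acc=0x433 bytes_emitted=0
After char 2 ('t'=45): chars_in_quartet=3 acc=0x10CED bytes_emitted=0
After char 3 ('T'=19): chars_in_quartet=4 acc=0x433B53 -> emit 43 3B 53, reset; bytes_emitted=3
After char 4 ('E'=4): chars_in_quartet=1 acc=0x4 bytes_emitted=3
After char 5 ('r'=43): chars_in_quartet=2 acc=0x12B bytes_emitted=3
After char 6 ('h'=33): chars_in_quartet=3 acc=0x4AE1 bytes_emitted=3
After char 7 ('d'=29): chars_in_quartet=4 acc=0x12B85D -> emit 12 B8 5D, reset; bytes_emitted=6

Answer: 43 3B 53 12 B8 5D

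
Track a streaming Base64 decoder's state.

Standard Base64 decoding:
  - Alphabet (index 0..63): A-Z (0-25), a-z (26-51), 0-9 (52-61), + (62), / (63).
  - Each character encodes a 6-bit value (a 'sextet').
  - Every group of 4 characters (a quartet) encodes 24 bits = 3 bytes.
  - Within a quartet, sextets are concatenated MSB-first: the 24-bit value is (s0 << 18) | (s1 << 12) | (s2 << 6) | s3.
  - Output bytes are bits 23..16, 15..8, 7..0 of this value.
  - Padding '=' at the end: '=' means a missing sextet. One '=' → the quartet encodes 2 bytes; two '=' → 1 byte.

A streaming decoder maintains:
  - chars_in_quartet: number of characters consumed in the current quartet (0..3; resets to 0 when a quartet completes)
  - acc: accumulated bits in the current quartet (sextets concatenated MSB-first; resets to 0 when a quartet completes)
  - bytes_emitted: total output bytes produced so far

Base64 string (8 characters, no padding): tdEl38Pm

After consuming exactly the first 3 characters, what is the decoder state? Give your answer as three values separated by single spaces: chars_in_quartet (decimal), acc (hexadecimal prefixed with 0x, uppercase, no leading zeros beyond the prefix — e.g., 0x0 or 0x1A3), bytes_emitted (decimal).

Answer: 3 0x2D744 0

Derivation:
After char 0 ('t'=45): chars_in_quartet=1 acc=0x2D bytes_emitted=0
After char 1 ('d'=29): chars_in_quartet=2 acc=0xB5D bytes_emitted=0
After char 2 ('E'=4): chars_in_quartet=3 acc=0x2D744 bytes_emitted=0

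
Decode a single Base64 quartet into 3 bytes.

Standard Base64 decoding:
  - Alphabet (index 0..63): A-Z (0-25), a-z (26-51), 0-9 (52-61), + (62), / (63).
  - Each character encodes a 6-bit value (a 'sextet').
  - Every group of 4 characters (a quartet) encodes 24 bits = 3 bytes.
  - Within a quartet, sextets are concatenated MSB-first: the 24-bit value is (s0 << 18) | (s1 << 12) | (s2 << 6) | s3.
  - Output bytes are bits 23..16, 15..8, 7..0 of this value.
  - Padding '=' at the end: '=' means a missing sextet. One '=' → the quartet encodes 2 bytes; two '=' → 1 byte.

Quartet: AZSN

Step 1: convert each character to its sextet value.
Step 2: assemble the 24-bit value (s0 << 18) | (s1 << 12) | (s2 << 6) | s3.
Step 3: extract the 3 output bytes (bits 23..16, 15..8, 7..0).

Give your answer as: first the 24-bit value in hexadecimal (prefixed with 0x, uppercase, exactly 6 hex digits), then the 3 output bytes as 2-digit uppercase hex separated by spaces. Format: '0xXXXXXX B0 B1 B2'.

Sextets: A=0, Z=25, S=18, N=13
24-bit: (0<<18) | (25<<12) | (18<<6) | 13
      = 0x000000 | 0x019000 | 0x000480 | 0x00000D
      = 0x01948D
Bytes: (v>>16)&0xFF=01, (v>>8)&0xFF=94, v&0xFF=8D

Answer: 0x01948D 01 94 8D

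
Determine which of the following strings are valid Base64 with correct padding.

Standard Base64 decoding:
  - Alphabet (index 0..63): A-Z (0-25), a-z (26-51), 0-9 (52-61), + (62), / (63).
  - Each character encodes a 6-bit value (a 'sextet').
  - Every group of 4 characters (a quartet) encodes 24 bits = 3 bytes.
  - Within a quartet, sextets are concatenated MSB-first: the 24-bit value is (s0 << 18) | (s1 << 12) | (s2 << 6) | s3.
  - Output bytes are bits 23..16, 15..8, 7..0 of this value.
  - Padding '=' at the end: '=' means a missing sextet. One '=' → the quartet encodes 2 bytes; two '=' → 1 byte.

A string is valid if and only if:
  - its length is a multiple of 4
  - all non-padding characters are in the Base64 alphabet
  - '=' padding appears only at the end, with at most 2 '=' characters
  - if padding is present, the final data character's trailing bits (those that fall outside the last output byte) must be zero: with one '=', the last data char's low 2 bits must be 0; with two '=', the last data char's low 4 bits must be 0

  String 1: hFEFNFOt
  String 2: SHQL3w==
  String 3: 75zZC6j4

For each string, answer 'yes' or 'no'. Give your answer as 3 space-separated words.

String 1: 'hFEFNFOt' → valid
String 2: 'SHQL3w==' → valid
String 3: '75zZC6j4' → valid

Answer: yes yes yes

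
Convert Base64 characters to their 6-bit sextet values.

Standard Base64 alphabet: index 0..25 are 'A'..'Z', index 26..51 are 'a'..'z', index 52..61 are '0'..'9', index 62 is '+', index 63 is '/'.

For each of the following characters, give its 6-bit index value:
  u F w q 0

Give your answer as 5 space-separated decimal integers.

Answer: 46 5 48 42 52

Derivation:
'u': a..z range, 26 + ord('u') − ord('a') = 46
'F': A..Z range, ord('F') − ord('A') = 5
'w': a..z range, 26 + ord('w') − ord('a') = 48
'q': a..z range, 26 + ord('q') − ord('a') = 42
'0': 0..9 range, 52 + ord('0') − ord('0') = 52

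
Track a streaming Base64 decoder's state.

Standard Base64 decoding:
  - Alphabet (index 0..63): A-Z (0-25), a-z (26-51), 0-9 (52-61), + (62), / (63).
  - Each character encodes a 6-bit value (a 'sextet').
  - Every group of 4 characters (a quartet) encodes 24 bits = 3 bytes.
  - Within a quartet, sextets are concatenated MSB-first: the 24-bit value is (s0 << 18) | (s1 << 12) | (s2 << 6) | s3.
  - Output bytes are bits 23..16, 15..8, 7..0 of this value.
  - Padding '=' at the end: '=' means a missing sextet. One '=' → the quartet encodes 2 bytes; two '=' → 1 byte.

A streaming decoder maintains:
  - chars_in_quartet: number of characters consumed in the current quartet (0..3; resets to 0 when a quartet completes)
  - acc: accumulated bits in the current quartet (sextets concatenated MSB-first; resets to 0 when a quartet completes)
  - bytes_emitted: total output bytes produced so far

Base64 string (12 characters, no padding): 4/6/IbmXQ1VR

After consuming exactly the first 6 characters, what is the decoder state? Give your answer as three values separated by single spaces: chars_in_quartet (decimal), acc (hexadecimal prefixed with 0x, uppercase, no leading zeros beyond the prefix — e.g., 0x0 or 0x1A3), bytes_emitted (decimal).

Answer: 2 0x21B 3

Derivation:
After char 0 ('4'=56): chars_in_quartet=1 acc=0x38 bytes_emitted=0
After char 1 ('/'=63): chars_in_quartet=2 acc=0xE3F bytes_emitted=0
After char 2 ('6'=58): chars_in_quartet=3 acc=0x38FFA bytes_emitted=0
After char 3 ('/'=63): chars_in_quartet=4 acc=0xE3FEBF -> emit E3 FE BF, reset; bytes_emitted=3
After char 4 ('I'=8): chars_in_quartet=1 acc=0x8 bytes_emitted=3
After char 5 ('b'=27): chars_in_quartet=2 acc=0x21B bytes_emitted=3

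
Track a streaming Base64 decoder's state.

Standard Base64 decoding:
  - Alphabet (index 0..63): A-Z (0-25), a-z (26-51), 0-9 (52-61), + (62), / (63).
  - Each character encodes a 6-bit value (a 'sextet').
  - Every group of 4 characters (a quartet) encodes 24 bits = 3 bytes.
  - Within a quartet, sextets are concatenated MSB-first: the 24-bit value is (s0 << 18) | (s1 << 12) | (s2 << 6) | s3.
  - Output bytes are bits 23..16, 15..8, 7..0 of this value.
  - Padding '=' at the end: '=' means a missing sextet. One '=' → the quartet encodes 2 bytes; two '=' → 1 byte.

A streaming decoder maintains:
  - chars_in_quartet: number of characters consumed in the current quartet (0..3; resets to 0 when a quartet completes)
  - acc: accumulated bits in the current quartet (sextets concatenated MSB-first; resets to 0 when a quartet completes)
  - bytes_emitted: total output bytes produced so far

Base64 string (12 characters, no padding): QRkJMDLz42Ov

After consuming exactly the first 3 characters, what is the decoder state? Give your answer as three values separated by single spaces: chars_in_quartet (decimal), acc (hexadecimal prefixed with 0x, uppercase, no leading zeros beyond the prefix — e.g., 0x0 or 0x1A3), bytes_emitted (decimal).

After char 0 ('Q'=16): chars_in_quartet=1 acc=0x10 bytes_emitted=0
After char 1 ('R'=17): chars_in_quartet=2 acc=0x411 bytes_emitted=0
After char 2 ('k'=36): chars_in_quartet=3 acc=0x10464 bytes_emitted=0

Answer: 3 0x10464 0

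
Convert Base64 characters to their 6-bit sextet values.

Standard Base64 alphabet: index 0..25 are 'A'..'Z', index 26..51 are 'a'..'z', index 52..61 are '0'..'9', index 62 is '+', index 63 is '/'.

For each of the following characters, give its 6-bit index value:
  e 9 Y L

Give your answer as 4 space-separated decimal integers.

'e': a..z range, 26 + ord('e') − ord('a') = 30
'9': 0..9 range, 52 + ord('9') − ord('0') = 61
'Y': A..Z range, ord('Y') − ord('A') = 24
'L': A..Z range, ord('L') − ord('A') = 11

Answer: 30 61 24 11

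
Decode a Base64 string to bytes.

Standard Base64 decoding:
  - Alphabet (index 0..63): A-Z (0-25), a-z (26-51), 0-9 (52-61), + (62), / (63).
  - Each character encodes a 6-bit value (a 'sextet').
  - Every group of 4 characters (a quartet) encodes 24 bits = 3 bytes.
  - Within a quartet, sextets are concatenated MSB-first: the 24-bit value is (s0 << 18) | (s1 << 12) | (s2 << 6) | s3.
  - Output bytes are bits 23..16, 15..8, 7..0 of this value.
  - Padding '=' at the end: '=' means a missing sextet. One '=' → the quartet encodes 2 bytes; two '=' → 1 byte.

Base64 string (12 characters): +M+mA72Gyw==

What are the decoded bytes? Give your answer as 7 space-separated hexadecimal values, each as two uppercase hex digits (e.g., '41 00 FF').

After char 0 ('+'=62): chars_in_quartet=1 acc=0x3E bytes_emitted=0
After char 1 ('M'=12): chars_in_quartet=2 acc=0xF8C bytes_emitted=0
After char 2 ('+'=62): chars_in_quartet=3 acc=0x3E33E bytes_emitted=0
After char 3 ('m'=38): chars_in_quartet=4 acc=0xF8CFA6 -> emit F8 CF A6, reset; bytes_emitted=3
After char 4 ('A'=0): chars_in_quartet=1 acc=0x0 bytes_emitted=3
After char 5 ('7'=59): chars_in_quartet=2 acc=0x3B bytes_emitted=3
After char 6 ('2'=54): chars_in_quartet=3 acc=0xEF6 bytes_emitted=3
After char 7 ('G'=6): chars_in_quartet=4 acc=0x3BD86 -> emit 03 BD 86, reset; bytes_emitted=6
After char 8 ('y'=50): chars_in_quartet=1 acc=0x32 bytes_emitted=6
After char 9 ('w'=48): chars_in_quartet=2 acc=0xCB0 bytes_emitted=6
Padding '==': partial quartet acc=0xCB0 -> emit CB; bytes_emitted=7

Answer: F8 CF A6 03 BD 86 CB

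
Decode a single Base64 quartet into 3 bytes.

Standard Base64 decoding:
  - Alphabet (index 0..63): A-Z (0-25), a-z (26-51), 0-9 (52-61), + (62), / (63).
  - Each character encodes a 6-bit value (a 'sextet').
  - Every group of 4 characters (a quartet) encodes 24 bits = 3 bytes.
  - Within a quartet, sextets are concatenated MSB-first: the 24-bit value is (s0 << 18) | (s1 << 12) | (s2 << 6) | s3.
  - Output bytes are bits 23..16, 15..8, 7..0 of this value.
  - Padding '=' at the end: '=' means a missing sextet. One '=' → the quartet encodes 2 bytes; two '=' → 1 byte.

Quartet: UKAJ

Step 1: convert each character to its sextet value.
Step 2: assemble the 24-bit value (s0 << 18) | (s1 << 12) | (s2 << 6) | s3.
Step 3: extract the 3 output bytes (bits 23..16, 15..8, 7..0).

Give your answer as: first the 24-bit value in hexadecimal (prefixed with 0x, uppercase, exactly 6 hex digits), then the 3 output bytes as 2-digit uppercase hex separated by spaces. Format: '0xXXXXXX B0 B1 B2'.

Sextets: U=20, K=10, A=0, J=9
24-bit: (20<<18) | (10<<12) | (0<<6) | 9
      = 0x500000 | 0x00A000 | 0x000000 | 0x000009
      = 0x50A009
Bytes: (v>>16)&0xFF=50, (v>>8)&0xFF=A0, v&0xFF=09

Answer: 0x50A009 50 A0 09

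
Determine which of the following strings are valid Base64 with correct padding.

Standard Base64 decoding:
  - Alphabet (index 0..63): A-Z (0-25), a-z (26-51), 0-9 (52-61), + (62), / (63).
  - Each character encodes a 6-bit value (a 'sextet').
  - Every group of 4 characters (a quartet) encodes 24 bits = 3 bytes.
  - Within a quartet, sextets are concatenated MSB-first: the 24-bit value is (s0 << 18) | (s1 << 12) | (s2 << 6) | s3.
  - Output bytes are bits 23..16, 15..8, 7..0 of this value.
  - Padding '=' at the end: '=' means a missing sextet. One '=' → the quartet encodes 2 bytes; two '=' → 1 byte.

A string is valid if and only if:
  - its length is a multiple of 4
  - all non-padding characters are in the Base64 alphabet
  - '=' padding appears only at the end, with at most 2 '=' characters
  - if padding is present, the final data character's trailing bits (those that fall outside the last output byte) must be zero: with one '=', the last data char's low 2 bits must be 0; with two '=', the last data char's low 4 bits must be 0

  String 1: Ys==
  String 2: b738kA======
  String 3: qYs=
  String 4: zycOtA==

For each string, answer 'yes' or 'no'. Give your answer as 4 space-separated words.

String 1: 'Ys==' → invalid (bad trailing bits)
String 2: 'b738kA======' → invalid (6 pad chars (max 2))
String 3: 'qYs=' → valid
String 4: 'zycOtA==' → valid

Answer: no no yes yes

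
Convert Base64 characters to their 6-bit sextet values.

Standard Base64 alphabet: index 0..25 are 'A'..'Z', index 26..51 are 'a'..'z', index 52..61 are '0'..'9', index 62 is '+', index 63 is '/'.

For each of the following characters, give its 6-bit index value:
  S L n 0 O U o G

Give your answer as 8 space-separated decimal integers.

'S': A..Z range, ord('S') − ord('A') = 18
'L': A..Z range, ord('L') − ord('A') = 11
'n': a..z range, 26 + ord('n') − ord('a') = 39
'0': 0..9 range, 52 + ord('0') − ord('0') = 52
'O': A..Z range, ord('O') − ord('A') = 14
'U': A..Z range, ord('U') − ord('A') = 20
'o': a..z range, 26 + ord('o') − ord('a') = 40
'G': A..Z range, ord('G') − ord('A') = 6

Answer: 18 11 39 52 14 20 40 6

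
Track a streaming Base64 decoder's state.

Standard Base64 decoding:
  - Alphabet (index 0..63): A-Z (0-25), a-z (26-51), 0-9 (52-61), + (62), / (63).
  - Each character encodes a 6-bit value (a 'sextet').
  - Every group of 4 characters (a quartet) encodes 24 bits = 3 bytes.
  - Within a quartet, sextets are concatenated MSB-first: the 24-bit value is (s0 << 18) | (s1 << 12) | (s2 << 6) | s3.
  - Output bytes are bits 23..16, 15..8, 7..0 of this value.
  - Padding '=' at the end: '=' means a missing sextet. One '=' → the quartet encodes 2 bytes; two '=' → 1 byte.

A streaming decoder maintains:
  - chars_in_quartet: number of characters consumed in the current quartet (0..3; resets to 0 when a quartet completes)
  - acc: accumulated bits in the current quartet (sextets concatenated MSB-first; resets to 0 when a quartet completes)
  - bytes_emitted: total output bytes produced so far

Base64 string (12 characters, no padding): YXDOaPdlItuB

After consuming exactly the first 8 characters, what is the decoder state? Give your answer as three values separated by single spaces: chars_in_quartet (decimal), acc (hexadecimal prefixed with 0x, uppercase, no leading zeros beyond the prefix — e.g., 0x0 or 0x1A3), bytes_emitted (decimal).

After char 0 ('Y'=24): chars_in_quartet=1 acc=0x18 bytes_emitted=0
After char 1 ('X'=23): chars_in_quartet=2 acc=0x617 bytes_emitted=0
After char 2 ('D'=3): chars_in_quartet=3 acc=0x185C3 bytes_emitted=0
After char 3 ('O'=14): chars_in_quartet=4 acc=0x6170CE -> emit 61 70 CE, reset; bytes_emitted=3
After char 4 ('a'=26): chars_in_quartet=1 acc=0x1A bytes_emitted=3
After char 5 ('P'=15): chars_in_quartet=2 acc=0x68F bytes_emitted=3
After char 6 ('d'=29): chars_in_quartet=3 acc=0x1A3DD bytes_emitted=3
After char 7 ('l'=37): chars_in_quartet=4 acc=0x68F765 -> emit 68 F7 65, reset; bytes_emitted=6

Answer: 0 0x0 6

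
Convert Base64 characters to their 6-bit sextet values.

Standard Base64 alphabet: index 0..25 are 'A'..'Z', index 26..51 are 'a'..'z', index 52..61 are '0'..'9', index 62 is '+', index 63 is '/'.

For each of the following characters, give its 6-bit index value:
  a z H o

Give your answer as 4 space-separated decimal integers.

'a': a..z range, 26 + ord('a') − ord('a') = 26
'z': a..z range, 26 + ord('z') − ord('a') = 51
'H': A..Z range, ord('H') − ord('A') = 7
'o': a..z range, 26 + ord('o') − ord('a') = 40

Answer: 26 51 7 40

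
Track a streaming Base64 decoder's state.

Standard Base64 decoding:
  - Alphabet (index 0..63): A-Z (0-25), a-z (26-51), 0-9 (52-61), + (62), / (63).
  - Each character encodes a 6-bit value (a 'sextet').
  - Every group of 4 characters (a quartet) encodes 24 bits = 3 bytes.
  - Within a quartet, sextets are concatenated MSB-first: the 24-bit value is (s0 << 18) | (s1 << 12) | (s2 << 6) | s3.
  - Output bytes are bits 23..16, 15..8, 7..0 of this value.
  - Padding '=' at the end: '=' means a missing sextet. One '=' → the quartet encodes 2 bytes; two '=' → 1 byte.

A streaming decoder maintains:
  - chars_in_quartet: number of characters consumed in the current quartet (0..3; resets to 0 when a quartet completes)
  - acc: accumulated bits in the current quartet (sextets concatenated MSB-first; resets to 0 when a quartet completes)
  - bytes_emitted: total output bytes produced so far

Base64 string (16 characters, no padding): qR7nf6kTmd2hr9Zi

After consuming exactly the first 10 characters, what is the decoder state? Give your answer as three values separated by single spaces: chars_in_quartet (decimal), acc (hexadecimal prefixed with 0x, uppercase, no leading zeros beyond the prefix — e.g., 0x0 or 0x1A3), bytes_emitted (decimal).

Answer: 2 0x99D 6

Derivation:
After char 0 ('q'=42): chars_in_quartet=1 acc=0x2A bytes_emitted=0
After char 1 ('R'=17): chars_in_quartet=2 acc=0xA91 bytes_emitted=0
After char 2 ('7'=59): chars_in_quartet=3 acc=0x2A47B bytes_emitted=0
After char 3 ('n'=39): chars_in_quartet=4 acc=0xA91EE7 -> emit A9 1E E7, reset; bytes_emitted=3
After char 4 ('f'=31): chars_in_quartet=1 acc=0x1F bytes_emitted=3
After char 5 ('6'=58): chars_in_quartet=2 acc=0x7FA bytes_emitted=3
After char 6 ('k'=36): chars_in_quartet=3 acc=0x1FEA4 bytes_emitted=3
After char 7 ('T'=19): chars_in_quartet=4 acc=0x7FA913 -> emit 7F A9 13, reset; bytes_emitted=6
After char 8 ('m'=38): chars_in_quartet=1 acc=0x26 bytes_emitted=6
After char 9 ('d'=29): chars_in_quartet=2 acc=0x99D bytes_emitted=6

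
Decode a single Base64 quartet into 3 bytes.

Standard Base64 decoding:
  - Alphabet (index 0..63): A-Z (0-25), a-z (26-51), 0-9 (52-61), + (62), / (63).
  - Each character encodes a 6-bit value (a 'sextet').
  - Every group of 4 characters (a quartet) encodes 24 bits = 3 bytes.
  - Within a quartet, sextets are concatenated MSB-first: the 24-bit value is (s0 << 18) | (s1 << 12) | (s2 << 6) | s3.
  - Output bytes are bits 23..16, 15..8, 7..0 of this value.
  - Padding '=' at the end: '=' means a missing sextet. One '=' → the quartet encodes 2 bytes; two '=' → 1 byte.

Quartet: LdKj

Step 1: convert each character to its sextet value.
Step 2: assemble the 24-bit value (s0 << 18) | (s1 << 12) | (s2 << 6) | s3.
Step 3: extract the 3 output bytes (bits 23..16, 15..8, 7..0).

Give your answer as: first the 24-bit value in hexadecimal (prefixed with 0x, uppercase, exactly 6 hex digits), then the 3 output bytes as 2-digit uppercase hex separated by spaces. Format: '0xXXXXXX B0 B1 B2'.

Sextets: L=11, d=29, K=10, j=35
24-bit: (11<<18) | (29<<12) | (10<<6) | 35
      = 0x2C0000 | 0x01D000 | 0x000280 | 0x000023
      = 0x2DD2A3
Bytes: (v>>16)&0xFF=2D, (v>>8)&0xFF=D2, v&0xFF=A3

Answer: 0x2DD2A3 2D D2 A3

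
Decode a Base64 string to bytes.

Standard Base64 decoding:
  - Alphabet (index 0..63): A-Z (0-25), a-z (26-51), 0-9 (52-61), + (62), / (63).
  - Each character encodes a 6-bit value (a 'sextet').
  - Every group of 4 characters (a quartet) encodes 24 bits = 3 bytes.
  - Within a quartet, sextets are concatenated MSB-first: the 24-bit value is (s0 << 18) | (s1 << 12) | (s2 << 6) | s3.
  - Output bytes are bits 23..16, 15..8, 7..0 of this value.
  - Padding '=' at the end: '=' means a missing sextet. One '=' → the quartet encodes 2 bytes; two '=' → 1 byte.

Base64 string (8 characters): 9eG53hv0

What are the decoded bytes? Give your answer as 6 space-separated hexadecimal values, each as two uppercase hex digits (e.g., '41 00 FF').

Answer: F5 E1 B9 DE 1B F4

Derivation:
After char 0 ('9'=61): chars_in_quartet=1 acc=0x3D bytes_emitted=0
After char 1 ('e'=30): chars_in_quartet=2 acc=0xF5E bytes_emitted=0
After char 2 ('G'=6): chars_in_quartet=3 acc=0x3D786 bytes_emitted=0
After char 3 ('5'=57): chars_in_quartet=4 acc=0xF5E1B9 -> emit F5 E1 B9, reset; bytes_emitted=3
After char 4 ('3'=55): chars_in_quartet=1 acc=0x37 bytes_emitted=3
After char 5 ('h'=33): chars_in_quartet=2 acc=0xDE1 bytes_emitted=3
After char 6 ('v'=47): chars_in_quartet=3 acc=0x3786F bytes_emitted=3
After char 7 ('0'=52): chars_in_quartet=4 acc=0xDE1BF4 -> emit DE 1B F4, reset; bytes_emitted=6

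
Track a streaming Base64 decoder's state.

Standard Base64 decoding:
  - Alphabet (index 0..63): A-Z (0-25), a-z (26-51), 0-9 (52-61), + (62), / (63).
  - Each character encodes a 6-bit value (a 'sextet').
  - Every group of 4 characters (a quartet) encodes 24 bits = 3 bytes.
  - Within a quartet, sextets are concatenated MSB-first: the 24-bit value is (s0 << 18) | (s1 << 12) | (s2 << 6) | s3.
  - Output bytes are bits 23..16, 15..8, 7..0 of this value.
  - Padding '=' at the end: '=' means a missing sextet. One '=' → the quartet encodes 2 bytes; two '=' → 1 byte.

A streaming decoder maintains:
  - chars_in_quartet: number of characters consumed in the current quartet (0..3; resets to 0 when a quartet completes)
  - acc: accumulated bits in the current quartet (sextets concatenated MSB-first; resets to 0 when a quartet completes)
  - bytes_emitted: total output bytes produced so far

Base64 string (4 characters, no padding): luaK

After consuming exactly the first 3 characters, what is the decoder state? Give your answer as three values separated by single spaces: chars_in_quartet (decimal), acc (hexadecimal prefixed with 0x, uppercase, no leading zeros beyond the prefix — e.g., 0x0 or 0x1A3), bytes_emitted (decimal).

Answer: 3 0x25B9A 0

Derivation:
After char 0 ('l'=37): chars_in_quartet=1 acc=0x25 bytes_emitted=0
After char 1 ('u'=46): chars_in_quartet=2 acc=0x96E bytes_emitted=0
After char 2 ('a'=26): chars_in_quartet=3 acc=0x25B9A bytes_emitted=0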